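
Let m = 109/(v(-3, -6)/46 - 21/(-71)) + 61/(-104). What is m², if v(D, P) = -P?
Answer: 1332470822929/20466576 ≈ 65105.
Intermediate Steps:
m = 1154327/4524 (m = 109/(-1*(-6)/46 - 21/(-71)) + 61/(-104) = 109/(6*(1/46) - 21*(-1/71)) + 61*(-1/104) = 109/(3/23 + 21/71) - 61/104 = 109/(696/1633) - 61/104 = 109*(1633/696) - 61/104 = 177997/696 - 61/104 = 1154327/4524 ≈ 255.16)
m² = (1154327/4524)² = 1332470822929/20466576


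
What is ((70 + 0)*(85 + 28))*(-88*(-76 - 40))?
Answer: 80745280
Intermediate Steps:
((70 + 0)*(85 + 28))*(-88*(-76 - 40)) = (70*113)*(-88*(-116)) = 7910*10208 = 80745280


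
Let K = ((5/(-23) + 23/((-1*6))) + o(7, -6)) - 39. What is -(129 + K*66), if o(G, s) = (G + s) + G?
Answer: 50240/23 ≈ 2184.3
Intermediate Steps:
o(G, s) = s + 2*G
K = -4837/138 (K = ((5/(-23) + 23/((-1*6))) + (-6 + 2*7)) - 39 = ((5*(-1/23) + 23/(-6)) + (-6 + 14)) - 39 = ((-5/23 + 23*(-⅙)) + 8) - 39 = ((-5/23 - 23/6) + 8) - 39 = (-559/138 + 8) - 39 = 545/138 - 39 = -4837/138 ≈ -35.051)
-(129 + K*66) = -(129 - 4837/138*66) = -(129 - 53207/23) = -1*(-50240/23) = 50240/23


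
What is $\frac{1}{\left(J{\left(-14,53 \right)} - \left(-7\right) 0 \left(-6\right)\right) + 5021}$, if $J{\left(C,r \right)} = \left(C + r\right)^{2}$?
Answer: $\frac{1}{6542} \approx 0.00015286$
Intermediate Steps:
$\frac{1}{\left(J{\left(-14,53 \right)} - \left(-7\right) 0 \left(-6\right)\right) + 5021} = \frac{1}{\left(\left(-14 + 53\right)^{2} - \left(-7\right) 0 \left(-6\right)\right) + 5021} = \frac{1}{\left(39^{2} - 0 \left(-6\right)\right) + 5021} = \frac{1}{\left(1521 - 0\right) + 5021} = \frac{1}{\left(1521 + 0\right) + 5021} = \frac{1}{1521 + 5021} = \frac{1}{6542}$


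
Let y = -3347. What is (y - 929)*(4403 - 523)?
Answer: -16590880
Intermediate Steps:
(y - 929)*(4403 - 523) = (-3347 - 929)*(4403 - 523) = -4276*3880 = -16590880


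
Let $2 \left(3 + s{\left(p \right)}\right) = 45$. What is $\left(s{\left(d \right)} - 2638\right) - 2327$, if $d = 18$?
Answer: $- \frac{9891}{2} \approx -4945.5$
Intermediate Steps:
$s{\left(p \right)} = \frac{39}{2}$ ($s{\left(p \right)} = -3 + \frac{1}{2} \cdot 45 = -3 + \frac{45}{2} = \frac{39}{2}$)
$\left(s{\left(d \right)} - 2638\right) - 2327 = \left(\frac{39}{2} - 2638\right) - 2327 = - \frac{5237}{2} - 2327 = - \frac{9891}{2}$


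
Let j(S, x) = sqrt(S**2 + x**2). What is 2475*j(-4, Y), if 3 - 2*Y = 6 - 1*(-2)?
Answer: 2475*sqrt(89)/2 ≈ 11675.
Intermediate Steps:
Y = -5/2 (Y = 3/2 - (6 - 1*(-2))/2 = 3/2 - (6 + 2)/2 = 3/2 - 1/2*8 = 3/2 - 4 = -5/2 ≈ -2.5000)
2475*j(-4, Y) = 2475*sqrt((-4)**2 + (-5/2)**2) = 2475*sqrt(16 + 25/4) = 2475*sqrt(89/4) = 2475*(sqrt(89)/2) = 2475*sqrt(89)/2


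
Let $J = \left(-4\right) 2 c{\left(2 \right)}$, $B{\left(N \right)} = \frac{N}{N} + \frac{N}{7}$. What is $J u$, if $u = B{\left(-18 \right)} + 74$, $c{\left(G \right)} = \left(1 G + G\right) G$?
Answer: $- \frac{32448}{7} \approx -4635.4$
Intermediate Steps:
$B{\left(N \right)} = 1 + \frac{N}{7}$ ($B{\left(N \right)} = 1 + N \frac{1}{7} = 1 + \frac{N}{7}$)
$c{\left(G \right)} = 2 G^{2}$ ($c{\left(G \right)} = \left(G + G\right) G = 2 G G = 2 G^{2}$)
$u = \frac{507}{7}$ ($u = \left(1 + \frac{1}{7} \left(-18\right)\right) + 74 = \left(1 - \frac{18}{7}\right) + 74 = - \frac{11}{7} + 74 = \frac{507}{7} \approx 72.429$)
$J = -64$ ($J = \left(-4\right) 2 \cdot 2 \cdot 2^{2} = - 8 \cdot 2 \cdot 4 = \left(-8\right) 8 = -64$)
$J u = \left(-64\right) \frac{507}{7} = - \frac{32448}{7}$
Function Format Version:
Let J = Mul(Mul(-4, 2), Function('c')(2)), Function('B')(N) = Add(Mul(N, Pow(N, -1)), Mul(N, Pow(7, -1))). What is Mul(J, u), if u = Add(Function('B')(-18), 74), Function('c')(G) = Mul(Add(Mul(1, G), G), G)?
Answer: Rational(-32448, 7) ≈ -4635.4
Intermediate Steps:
Function('B')(N) = Add(1, Mul(Rational(1, 7), N)) (Function('B')(N) = Add(1, Mul(N, Rational(1, 7))) = Add(1, Mul(Rational(1, 7), N)))
Function('c')(G) = Mul(2, Pow(G, 2)) (Function('c')(G) = Mul(Add(G, G), G) = Mul(Mul(2, G), G) = Mul(2, Pow(G, 2)))
u = Rational(507, 7) (u = Add(Add(1, Mul(Rational(1, 7), -18)), 74) = Add(Add(1, Rational(-18, 7)), 74) = Add(Rational(-11, 7), 74) = Rational(507, 7) ≈ 72.429)
J = -64 (J = Mul(Mul(-4, 2), Mul(2, Pow(2, 2))) = Mul(-8, Mul(2, 4)) = Mul(-8, 8) = -64)
Mul(J, u) = Mul(-64, Rational(507, 7)) = Rational(-32448, 7)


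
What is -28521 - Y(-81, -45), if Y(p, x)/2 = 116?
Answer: -28753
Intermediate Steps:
Y(p, x) = 232 (Y(p, x) = 2*116 = 232)
-28521 - Y(-81, -45) = -28521 - 1*232 = -28521 - 232 = -28753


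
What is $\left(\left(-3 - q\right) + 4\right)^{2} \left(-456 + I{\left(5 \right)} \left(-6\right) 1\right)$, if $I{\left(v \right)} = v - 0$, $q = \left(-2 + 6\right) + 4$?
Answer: $-23814$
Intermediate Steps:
$q = 8$ ($q = 4 + 4 = 8$)
$I{\left(v \right)} = v$ ($I{\left(v \right)} = v + 0 = v$)
$\left(\left(-3 - q\right) + 4\right)^{2} \left(-456 + I{\left(5 \right)} \left(-6\right) 1\right) = \left(\left(-3 - 8\right) + 4\right)^{2} \left(-456 + 5 \left(-6\right) 1\right) = \left(\left(-3 - 8\right) + 4\right)^{2} \left(-456 - 30\right) = \left(-11 + 4\right)^{2} \left(-456 - 30\right) = \left(-7\right)^{2} \left(-486\right) = 49 \left(-486\right) = -23814$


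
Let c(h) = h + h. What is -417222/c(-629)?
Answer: 208611/629 ≈ 331.65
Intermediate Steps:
c(h) = 2*h
-417222/c(-629) = -417222/(2*(-629)) = -417222/(-1258) = -417222*(-1/1258) = 208611/629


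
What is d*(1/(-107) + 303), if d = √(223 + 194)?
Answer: 32420*√417/107 ≈ 6187.2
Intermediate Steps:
d = √417 ≈ 20.421
d*(1/(-107) + 303) = √417*(1/(-107) + 303) = √417*(-1/107 + 303) = √417*(32420/107) = 32420*√417/107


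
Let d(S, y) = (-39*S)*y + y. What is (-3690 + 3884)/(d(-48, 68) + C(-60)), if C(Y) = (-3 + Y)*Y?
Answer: 1/676 ≈ 0.0014793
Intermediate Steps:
C(Y) = Y*(-3 + Y)
d(S, y) = y - 39*S*y (d(S, y) = -39*S*y + y = y - 39*S*y)
(-3690 + 3884)/(d(-48, 68) + C(-60)) = (-3690 + 3884)/(68*(1 - 39*(-48)) - 60*(-3 - 60)) = 194/(68*(1 + 1872) - 60*(-63)) = 194/(68*1873 + 3780) = 194/(127364 + 3780) = 194/131144 = 194*(1/131144) = 1/676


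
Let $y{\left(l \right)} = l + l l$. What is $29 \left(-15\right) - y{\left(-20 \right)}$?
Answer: $-815$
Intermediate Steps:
$y{\left(l \right)} = l + l^{2}$
$29 \left(-15\right) - y{\left(-20 \right)} = 29 \left(-15\right) - - 20 \left(1 - 20\right) = -435 - \left(-20\right) \left(-19\right) = -435 - 380 = -815$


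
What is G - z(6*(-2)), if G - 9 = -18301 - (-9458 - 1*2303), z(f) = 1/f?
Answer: -78371/12 ≈ -6530.9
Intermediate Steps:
G = -6531 (G = 9 + (-18301 - (-9458 - 1*2303)) = 9 + (-18301 - (-9458 - 2303)) = 9 + (-18301 - 1*(-11761)) = 9 + (-18301 + 11761) = 9 - 6540 = -6531)
G - z(6*(-2)) = -6531 - 1/(6*(-2)) = -6531 - 1/(-12) = -6531 - 1*(-1/12) = -6531 + 1/12 = -78371/12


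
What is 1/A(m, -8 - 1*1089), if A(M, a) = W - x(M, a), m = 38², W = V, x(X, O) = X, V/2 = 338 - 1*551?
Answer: -1/1870 ≈ -0.00053476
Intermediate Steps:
V = -426 (V = 2*(338 - 1*551) = 2*(338 - 551) = 2*(-213) = -426)
W = -426
m = 1444
A(M, a) = -426 - M
1/A(m, -8 - 1*1089) = 1/(-426 - 1*1444) = 1/(-426 - 1444) = 1/(-1870) = -1/1870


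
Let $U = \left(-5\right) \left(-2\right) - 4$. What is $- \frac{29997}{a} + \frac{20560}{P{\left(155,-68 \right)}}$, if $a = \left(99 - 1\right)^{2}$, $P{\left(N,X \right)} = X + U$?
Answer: $- \frac{99659027}{297724} \approx -334.74$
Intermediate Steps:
$U = 6$ ($U = 10 - 4 = 6$)
$P{\left(N,X \right)} = 6 + X$ ($P{\left(N,X \right)} = X + 6 = 6 + X$)
$a = 9604$ ($a = 98^{2} = 9604$)
$- \frac{29997}{a} + \frac{20560}{P{\left(155,-68 \right)}} = - \frac{29997}{9604} + \frac{20560}{6 - 68} = \left(-29997\right) \frac{1}{9604} + \frac{20560}{-62} = - \frac{29997}{9604} + 20560 \left(- \frac{1}{62}\right) = - \frac{29997}{9604} - \frac{10280}{31} = - \frac{99659027}{297724}$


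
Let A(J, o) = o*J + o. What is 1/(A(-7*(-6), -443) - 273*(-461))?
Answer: 1/106804 ≈ 9.3629e-6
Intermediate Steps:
A(J, o) = o + J*o (A(J, o) = J*o + o = o + J*o)
1/(A(-7*(-6), -443) - 273*(-461)) = 1/(-443*(1 - 7*(-6)) - 273*(-461)) = 1/(-443*(1 + 42) + 125853) = 1/(-443*43 + 125853) = 1/(-19049 + 125853) = 1/106804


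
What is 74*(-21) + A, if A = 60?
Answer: -1494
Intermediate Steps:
74*(-21) + A = 74*(-21) + 60 = -1554 + 60 = -1494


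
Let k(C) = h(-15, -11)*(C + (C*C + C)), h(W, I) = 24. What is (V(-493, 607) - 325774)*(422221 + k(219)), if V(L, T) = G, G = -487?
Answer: -516731193017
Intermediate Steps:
V(L, T) = -487
k(C) = 24*C² + 48*C (k(C) = 24*(C + (C*C + C)) = 24*(C + (C² + C)) = 24*(C + (C + C²)) = 24*(C² + 2*C) = 24*C² + 48*C)
(V(-493, 607) - 325774)*(422221 + k(219)) = (-487 - 325774)*(422221 + 24*219*(2 + 219)) = -326261*(422221 + 24*219*221) = -326261*(422221 + 1161576) = -326261*1583797 = -516731193017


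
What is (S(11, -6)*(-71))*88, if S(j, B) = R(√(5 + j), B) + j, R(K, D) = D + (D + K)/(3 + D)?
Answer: -106216/3 ≈ -35405.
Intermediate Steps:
R(K, D) = D + (D + K)/(3 + D)
S(j, B) = j + (B² + √(5 + j) + 4*B)/(3 + B) (S(j, B) = (√(5 + j) + B² + 4*B)/(3 + B) + j = (B² + √(5 + j) + 4*B)/(3 + B) + j = j + (B² + √(5 + j) + 4*B)/(3 + B))
(S(11, -6)*(-71))*88 = ((((-6)² + √(5 + 11) + 4*(-6) + 11*(3 - 6))/(3 - 6))*(-71))*88 = (((36 + √16 - 24 + 11*(-3))/(-3))*(-71))*88 = (-(36 + 4 - 24 - 33)/3*(-71))*88 = (-⅓*(-17)*(-71))*88 = ((17/3)*(-71))*88 = -1207/3*88 = -106216/3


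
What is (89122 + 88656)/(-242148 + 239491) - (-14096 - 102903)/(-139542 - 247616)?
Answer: -69139041267/1028678806 ≈ -67.212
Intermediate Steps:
(89122 + 88656)/(-242148 + 239491) - (-14096 - 102903)/(-139542 - 247616) = 177778/(-2657) - (-116999)/(-387158) = 177778*(-1/2657) - (-116999)*(-1)/387158 = -177778/2657 - 1*116999/387158 = -177778/2657 - 116999/387158 = -69139041267/1028678806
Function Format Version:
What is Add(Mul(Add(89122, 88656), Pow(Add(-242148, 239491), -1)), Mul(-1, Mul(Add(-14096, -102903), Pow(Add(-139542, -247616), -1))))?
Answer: Rational(-69139041267, 1028678806) ≈ -67.212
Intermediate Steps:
Add(Mul(Add(89122, 88656), Pow(Add(-242148, 239491), -1)), Mul(-1, Mul(Add(-14096, -102903), Pow(Add(-139542, -247616), -1)))) = Add(Mul(177778, Pow(-2657, -1)), Mul(-1, Mul(-116999, Pow(-387158, -1)))) = Add(Mul(177778, Rational(-1, 2657)), Mul(-1, Mul(-116999, Rational(-1, 387158)))) = Add(Rational(-177778, 2657), Mul(-1, Rational(116999, 387158))) = Add(Rational(-177778, 2657), Rational(-116999, 387158)) = Rational(-69139041267, 1028678806)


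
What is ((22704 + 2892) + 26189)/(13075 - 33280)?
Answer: -10357/4041 ≈ -2.5630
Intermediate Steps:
((22704 + 2892) + 26189)/(13075 - 33280) = (25596 + 26189)/(-20205) = 51785*(-1/20205) = -10357/4041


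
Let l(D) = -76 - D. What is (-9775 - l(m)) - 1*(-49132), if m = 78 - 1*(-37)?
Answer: 39548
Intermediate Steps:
m = 115 (m = 78 + 37 = 115)
(-9775 - l(m)) - 1*(-49132) = (-9775 - (-76 - 1*115)) - 1*(-49132) = (-9775 - (-76 - 115)) + 49132 = (-9775 - 1*(-191)) + 49132 = (-9775 + 191) + 49132 = -9584 + 49132 = 39548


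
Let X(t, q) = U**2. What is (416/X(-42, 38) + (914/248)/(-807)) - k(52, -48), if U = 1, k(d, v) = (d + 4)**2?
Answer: -272185417/100068 ≈ -2720.0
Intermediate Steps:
k(d, v) = (4 + d)**2
X(t, q) = 1 (X(t, q) = 1**2 = 1)
(416/X(-42, 38) + (914/248)/(-807)) - k(52, -48) = (416/1 + (914/248)/(-807)) - (4 + 52)**2 = (416*1 + (914*(1/248))*(-1/807)) - 1*56**2 = (416 + (457/124)*(-1/807)) - 1*3136 = (416 - 457/100068) - 3136 = 41627831/100068 - 3136 = -272185417/100068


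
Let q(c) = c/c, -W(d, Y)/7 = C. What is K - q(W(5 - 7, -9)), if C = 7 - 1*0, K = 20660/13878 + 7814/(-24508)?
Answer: 14442641/85030506 ≈ 0.16985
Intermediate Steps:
K = 99473147/85030506 (K = 20660*(1/13878) + 7814*(-1/24508) = 10330/6939 - 3907/12254 = 99473147/85030506 ≈ 1.1699)
C = 7 (C = 7 + 0 = 7)
W(d, Y) = -49 (W(d, Y) = -7*7 = -49)
q(c) = 1
K - q(W(5 - 7, -9)) = 99473147/85030506 - 1*1 = 99473147/85030506 - 1 = 14442641/85030506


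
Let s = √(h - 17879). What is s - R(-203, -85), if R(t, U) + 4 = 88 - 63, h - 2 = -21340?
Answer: -21 + I*√39217 ≈ -21.0 + 198.03*I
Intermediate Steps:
h = -21338 (h = 2 - 21340 = -21338)
R(t, U) = 21 (R(t, U) = -4 + (88 - 63) = -4 + 25 = 21)
s = I*√39217 (s = √(-21338 - 17879) = √(-39217) = I*√39217 ≈ 198.03*I)
s - R(-203, -85) = I*√39217 - 1*21 = I*√39217 - 21 = -21 + I*√39217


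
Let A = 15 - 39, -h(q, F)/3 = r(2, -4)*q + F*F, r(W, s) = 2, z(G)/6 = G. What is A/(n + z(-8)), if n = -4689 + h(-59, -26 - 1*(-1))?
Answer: 4/1043 ≈ 0.0038351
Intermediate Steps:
z(G) = 6*G
h(q, F) = -6*q - 3*F² (h(q, F) = -3*(2*q + F*F) = -3*(2*q + F²) = -3*(F² + 2*q) = -6*q - 3*F²)
n = -6210 (n = -4689 + (-6*(-59) - 3*(-26 - 1*(-1))²) = -4689 + (354 - 3*(-26 + 1)²) = -4689 + (354 - 3*(-25)²) = -4689 + (354 - 3*625) = -4689 + (354 - 1875) = -4689 - 1521 = -6210)
A = -24
A/(n + z(-8)) = -24/(-6210 + 6*(-8)) = -24/(-6210 - 48) = -24/(-6258) = -24*(-1/6258) = 4/1043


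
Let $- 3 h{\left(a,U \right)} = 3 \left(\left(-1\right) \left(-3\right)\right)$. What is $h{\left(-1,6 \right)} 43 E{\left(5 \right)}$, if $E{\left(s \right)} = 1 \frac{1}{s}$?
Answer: $- \frac{129}{5} \approx -25.8$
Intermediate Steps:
$E{\left(s \right)} = \frac{1}{s}$
$h{\left(a,U \right)} = -3$ ($h{\left(a,U \right)} = - \frac{3 \left(\left(-1\right) \left(-3\right)\right)}{3} = - \frac{3 \cdot 3}{3} = \left(- \frac{1}{3}\right) 9 = -3$)
$h{\left(-1,6 \right)} 43 E{\left(5 \right)} = \frac{\left(-3\right) 43}{5} = \left(-129\right) \frac{1}{5} = - \frac{129}{5}$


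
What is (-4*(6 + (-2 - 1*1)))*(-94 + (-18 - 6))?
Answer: 1416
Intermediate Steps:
(-4*(6 + (-2 - 1*1)))*(-94 + (-18 - 6)) = (-4*(6 + (-2 - 1)))*(-94 - 24) = -4*(6 - 3)*(-118) = -4*3*(-118) = -12*(-118) = 1416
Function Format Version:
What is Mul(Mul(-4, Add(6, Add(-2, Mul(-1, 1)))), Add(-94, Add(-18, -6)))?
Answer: 1416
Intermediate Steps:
Mul(Mul(-4, Add(6, Add(-2, Mul(-1, 1)))), Add(-94, Add(-18, -6))) = Mul(Mul(-4, Add(6, Add(-2, -1))), Add(-94, -24)) = Mul(Mul(-4, Add(6, -3)), -118) = Mul(Mul(-4, 3), -118) = Mul(-12, -118) = 1416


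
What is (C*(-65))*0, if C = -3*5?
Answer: 0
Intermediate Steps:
C = -15
(C*(-65))*0 = -15*(-65)*0 = 975*0 = 0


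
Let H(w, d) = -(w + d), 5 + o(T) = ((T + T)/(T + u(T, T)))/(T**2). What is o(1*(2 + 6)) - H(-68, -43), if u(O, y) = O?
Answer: -7423/64 ≈ -115.98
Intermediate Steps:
o(T) = -5 + T**(-2) (o(T) = -5 + ((T + T)/(T + T))/(T**2) = -5 + ((2*T)/((2*T)))/T**2 = -5 + ((2*T)*(1/(2*T)))/T**2 = -5 + 1/T**2 = -5 + T**(-2))
H(w, d) = -d - w (H(w, d) = -(d + w) = -d - w)
o(1*(2 + 6)) - H(-68, -43) = (-5 + (1*(2 + 6))**(-2)) - (-1*(-43) - 1*(-68)) = (-5 + (1*8)**(-2)) - (43 + 68) = (-5 + 8**(-2)) - 1*111 = (-5 + 1/64) - 111 = -319/64 - 111 = -7423/64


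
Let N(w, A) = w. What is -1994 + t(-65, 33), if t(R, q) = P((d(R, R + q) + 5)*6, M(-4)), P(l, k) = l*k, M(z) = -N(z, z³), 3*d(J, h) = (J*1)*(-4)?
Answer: 206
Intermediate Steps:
d(J, h) = -4*J/3 (d(J, h) = ((J*1)*(-4))/3 = (J*(-4))/3 = (-4*J)/3 = -4*J/3)
M(z) = -z
P(l, k) = k*l
t(R, q) = 120 - 32*R (t(R, q) = (-1*(-4))*((-4*R/3 + 5)*6) = 4*((5 - 4*R/3)*6) = 4*(30 - 8*R) = 120 - 32*R)
-1994 + t(-65, 33) = -1994 + (120 - 32*(-65)) = -1994 + (120 + 2080) = -1994 + 2200 = 206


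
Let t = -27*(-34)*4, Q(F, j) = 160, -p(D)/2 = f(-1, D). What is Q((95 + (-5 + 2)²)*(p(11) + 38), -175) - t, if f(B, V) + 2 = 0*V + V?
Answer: -3512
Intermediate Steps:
f(B, V) = -2 + V (f(B, V) = -2 + (0*V + V) = -2 + (0 + V) = -2 + V)
p(D) = 4 - 2*D (p(D) = -2*(-2 + D) = 4 - 2*D)
t = 3672 (t = 918*4 = 3672)
Q((95 + (-5 + 2)²)*(p(11) + 38), -175) - t = 160 - 1*3672 = 160 - 3672 = -3512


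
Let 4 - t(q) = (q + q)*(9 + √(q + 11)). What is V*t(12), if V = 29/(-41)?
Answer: 6148/41 + 696*√23/41 ≈ 231.36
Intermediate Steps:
V = -29/41 (V = 29*(-1/41) = -29/41 ≈ -0.70732)
t(q) = 4 - 2*q*(9 + √(11 + q)) (t(q) = 4 - (q + q)*(9 + √(q + 11)) = 4 - 2*q*(9 + √(11 + q)))
V*t(12) = -29*(4 - 18*12 - 2*12*√(11 + 12))/41 = -29*(4 - 216 - 2*12*√23)/41 = -29*(4 - 216 - 24*√23)/41 = -29*(-212 - 24*√23)/41 = 6148/41 + 696*√23/41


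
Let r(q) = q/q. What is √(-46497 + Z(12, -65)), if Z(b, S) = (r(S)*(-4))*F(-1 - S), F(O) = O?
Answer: I*√46753 ≈ 216.22*I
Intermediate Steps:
r(q) = 1
Z(b, S) = 4 + 4*S (Z(b, S) = (1*(-4))*(-1 - S) = -4*(-1 - S) = 4 + 4*S)
√(-46497 + Z(12, -65)) = √(-46497 + (4 + 4*(-65))) = √(-46497 + (4 - 260)) = √(-46497 - 256) = √(-46753) = I*√46753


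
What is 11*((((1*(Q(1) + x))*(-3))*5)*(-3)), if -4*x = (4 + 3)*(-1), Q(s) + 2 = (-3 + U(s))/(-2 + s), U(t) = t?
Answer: 3465/4 ≈ 866.25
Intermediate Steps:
Q(s) = -2 + (-3 + s)/(-2 + s)
x = 7/4 (x = -(4 + 3)*(-1)/4 = -7*(-1)/4 = -¼*(-7) = 7/4 ≈ 1.7500)
11*((((1*(Q(1) + x))*(-3))*5)*(-3)) = 11*((((1*((1 - 1*1)/(-2 + 1) + 7/4))*(-3))*5)*(-3)) = 11*((((1*((1 - 1)/(-1) + 7/4))*(-3))*5)*(-3)) = 11*((((1*(-1*0 + 7/4))*(-3))*5)*(-3)) = 11*((((1*(0 + 7/4))*(-3))*5)*(-3)) = 11*((((1*(7/4))*(-3))*5)*(-3)) = 11*((((7/4)*(-3))*5)*(-3)) = 11*(-21/4*5*(-3)) = 11*(-105/4*(-3)) = 11*(315/4) = 3465/4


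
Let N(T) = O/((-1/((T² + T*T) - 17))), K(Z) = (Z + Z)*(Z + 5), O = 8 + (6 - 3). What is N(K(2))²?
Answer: 291077721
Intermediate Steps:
O = 11 (O = 8 + 3 = 11)
K(Z) = 2*Z*(5 + Z) (K(Z) = (2*Z)*(5 + Z) = 2*Z*(5 + Z))
N(T) = 187 - 22*T² (N(T) = 11/((-1/((T² + T*T) - 17))) = 11/((-1/((T² + T²) - 17))) = 11/((-1/(2*T² - 17))) = 11/((-1/(-17 + 2*T²))) = 11*(17 - 2*T²) = 187 - 22*T²)
N(K(2))² = (187 - 22*16*(5 + 2)²)² = (187 - 22*(2*2*7)²)² = (187 - 22*28²)² = (187 - 22*784)² = (187 - 17248)² = (-17061)² = 291077721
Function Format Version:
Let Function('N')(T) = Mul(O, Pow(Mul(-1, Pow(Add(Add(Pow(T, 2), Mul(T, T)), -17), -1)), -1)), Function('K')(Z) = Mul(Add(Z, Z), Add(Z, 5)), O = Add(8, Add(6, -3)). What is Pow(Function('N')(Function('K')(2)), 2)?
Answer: 291077721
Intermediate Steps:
O = 11 (O = Add(8, 3) = 11)
Function('K')(Z) = Mul(2, Z, Add(5, Z)) (Function('K')(Z) = Mul(Mul(2, Z), Add(5, Z)) = Mul(2, Z, Add(5, Z)))
Function('N')(T) = Add(187, Mul(-22, Pow(T, 2))) (Function('N')(T) = Mul(11, Pow(Mul(-1, Pow(Add(Add(Pow(T, 2), Mul(T, T)), -17), -1)), -1)) = Mul(11, Pow(Mul(-1, Pow(Add(Add(Pow(T, 2), Pow(T, 2)), -17), -1)), -1)) = Mul(11, Pow(Mul(-1, Pow(Add(Mul(2, Pow(T, 2)), -17), -1)), -1)) = Mul(11, Pow(Mul(-1, Pow(Add(-17, Mul(2, Pow(T, 2))), -1)), -1)) = Mul(11, Add(17, Mul(-2, Pow(T, 2)))) = Add(187, Mul(-22, Pow(T, 2))))
Pow(Function('N')(Function('K')(2)), 2) = Pow(Add(187, Mul(-22, Pow(Mul(2, 2, Add(5, 2)), 2))), 2) = Pow(Add(187, Mul(-22, Pow(Mul(2, 2, 7), 2))), 2) = Pow(Add(187, Mul(-22, Pow(28, 2))), 2) = Pow(Add(187, Mul(-22, 784)), 2) = Pow(Add(187, -17248), 2) = Pow(-17061, 2) = 291077721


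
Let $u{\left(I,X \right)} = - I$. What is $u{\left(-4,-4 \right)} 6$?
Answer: $24$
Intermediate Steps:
$u{\left(-4,-4 \right)} 6 = \left(-1\right) \left(-4\right) 6 = 4 \cdot 6 = 24$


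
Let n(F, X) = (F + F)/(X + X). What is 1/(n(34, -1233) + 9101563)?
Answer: 1233/11222227145 ≈ 1.0987e-7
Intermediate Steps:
n(F, X) = F/X (n(F, X) = (2*F)/((2*X)) = (2*F)*(1/(2*X)) = F/X)
1/(n(34, -1233) + 9101563) = 1/(34/(-1233) + 9101563) = 1/(34*(-1/1233) + 9101563) = 1/(-34/1233 + 9101563) = 1/(11222227145/1233) = 1233/11222227145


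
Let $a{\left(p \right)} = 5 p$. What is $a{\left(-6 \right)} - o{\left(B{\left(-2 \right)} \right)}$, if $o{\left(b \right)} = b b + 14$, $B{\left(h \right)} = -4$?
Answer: $-60$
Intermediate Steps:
$o{\left(b \right)} = 14 + b^{2}$ ($o{\left(b \right)} = b^{2} + 14 = 14 + b^{2}$)
$a{\left(-6 \right)} - o{\left(B{\left(-2 \right)} \right)} = 5 \left(-6\right) - \left(14 + \left(-4\right)^{2}\right) = -30 - \left(14 + 16\right) = -30 - 30 = -60$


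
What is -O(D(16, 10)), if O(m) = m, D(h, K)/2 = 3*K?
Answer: -60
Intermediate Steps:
D(h, K) = 6*K (D(h, K) = 2*(3*K) = 6*K)
-O(D(16, 10)) = -6*10 = -1*60 = -60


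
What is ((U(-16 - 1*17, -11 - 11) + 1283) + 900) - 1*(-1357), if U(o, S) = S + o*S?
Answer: 4244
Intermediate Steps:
U(o, S) = S + S*o
((U(-16 - 1*17, -11 - 11) + 1283) + 900) - 1*(-1357) = (((-11 - 11)*(1 + (-16 - 1*17)) + 1283) + 900) - 1*(-1357) = ((-22*(1 + (-16 - 17)) + 1283) + 900) + 1357 = ((-22*(1 - 33) + 1283) + 900) + 1357 = ((-22*(-32) + 1283) + 900) + 1357 = ((704 + 1283) + 900) + 1357 = (1987 + 900) + 1357 = 2887 + 1357 = 4244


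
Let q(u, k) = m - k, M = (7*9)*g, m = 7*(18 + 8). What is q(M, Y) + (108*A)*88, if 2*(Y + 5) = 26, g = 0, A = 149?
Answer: 1416270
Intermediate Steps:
Y = 8 (Y = -5 + (½)*26 = -5 + 13 = 8)
m = 182 (m = 7*26 = 182)
M = 0 (M = (7*9)*0 = 63*0 = 0)
q(u, k) = 182 - k
q(M, Y) + (108*A)*88 = (182 - 1*8) + (108*149)*88 = (182 - 8) + 16092*88 = 174 + 1416096 = 1416270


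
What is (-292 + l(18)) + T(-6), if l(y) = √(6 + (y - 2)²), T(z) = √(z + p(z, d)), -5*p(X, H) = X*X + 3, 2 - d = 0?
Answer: -292 + √262 + I*√345/5 ≈ -275.81 + 3.7148*I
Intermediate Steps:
d = 2 (d = 2 - 1*0 = 2 + 0 = 2)
p(X, H) = -⅗ - X²/5 (p(X, H) = -(X*X + 3)/5 = -(X² + 3)/5 = -(3 + X²)/5 = -⅗ - X²/5)
T(z) = √(-⅗ + z - z²/5) (T(z) = √(z + (-⅗ - z²/5)) = √(-⅗ + z - z²/5))
l(y) = √(6 + (-2 + y)²)
(-292 + l(18)) + T(-6) = (-292 + √(6 + (-2 + 18)²)) + √(-15 - 5*(-6)² + 25*(-6))/5 = (-292 + √(6 + 16²)) + √(-15 - 5*36 - 150)/5 = (-292 + √(6 + 256)) + √(-15 - 180 - 150)/5 = (-292 + √262) + √(-345)/5 = (-292 + √262) + (I*√345)/5 = (-292 + √262) + I*√345/5 = -292 + √262 + I*√345/5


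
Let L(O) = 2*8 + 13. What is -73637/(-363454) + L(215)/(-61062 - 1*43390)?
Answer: 3840495879/18981748604 ≈ 0.20233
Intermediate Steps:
L(O) = 29 (L(O) = 16 + 13 = 29)
-73637/(-363454) + L(215)/(-61062 - 1*43390) = -73637/(-363454) + 29/(-61062 - 1*43390) = -73637*(-1/363454) + 29/(-61062 - 43390) = 73637/363454 + 29/(-104452) = 73637/363454 + 29*(-1/104452) = 73637/363454 - 29/104452 = 3840495879/18981748604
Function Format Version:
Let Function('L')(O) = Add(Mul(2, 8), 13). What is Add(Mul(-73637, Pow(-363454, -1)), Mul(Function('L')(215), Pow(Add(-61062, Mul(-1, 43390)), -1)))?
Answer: Rational(3840495879, 18981748604) ≈ 0.20233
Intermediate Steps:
Function('L')(O) = 29 (Function('L')(O) = Add(16, 13) = 29)
Add(Mul(-73637, Pow(-363454, -1)), Mul(Function('L')(215), Pow(Add(-61062, Mul(-1, 43390)), -1))) = Add(Mul(-73637, Pow(-363454, -1)), Mul(29, Pow(Add(-61062, Mul(-1, 43390)), -1))) = Add(Mul(-73637, Rational(-1, 363454)), Mul(29, Pow(Add(-61062, -43390), -1))) = Add(Rational(73637, 363454), Mul(29, Pow(-104452, -1))) = Add(Rational(73637, 363454), Mul(29, Rational(-1, 104452))) = Add(Rational(73637, 363454), Rational(-29, 104452)) = Rational(3840495879, 18981748604)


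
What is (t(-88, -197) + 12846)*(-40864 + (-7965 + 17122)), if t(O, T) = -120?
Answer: -403503282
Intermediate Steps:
(t(-88, -197) + 12846)*(-40864 + (-7965 + 17122)) = (-120 + 12846)*(-40864 + (-7965 + 17122)) = 12726*(-40864 + 9157) = 12726*(-31707) = -403503282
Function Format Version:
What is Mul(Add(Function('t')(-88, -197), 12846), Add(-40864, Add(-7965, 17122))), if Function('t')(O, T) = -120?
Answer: -403503282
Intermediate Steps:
Mul(Add(Function('t')(-88, -197), 12846), Add(-40864, Add(-7965, 17122))) = Mul(Add(-120, 12846), Add(-40864, Add(-7965, 17122))) = Mul(12726, Add(-40864, 9157)) = Mul(12726, -31707) = -403503282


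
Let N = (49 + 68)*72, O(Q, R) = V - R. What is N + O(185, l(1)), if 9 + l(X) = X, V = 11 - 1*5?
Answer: 8438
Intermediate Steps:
V = 6 (V = 11 - 5 = 6)
l(X) = -9 + X
O(Q, R) = 6 - R
N = 8424 (N = 117*72 = 8424)
N + O(185, l(1)) = 8424 + (6 - (-9 + 1)) = 8424 + (6 - 1*(-8)) = 8424 + (6 + 8) = 8424 + 14 = 8438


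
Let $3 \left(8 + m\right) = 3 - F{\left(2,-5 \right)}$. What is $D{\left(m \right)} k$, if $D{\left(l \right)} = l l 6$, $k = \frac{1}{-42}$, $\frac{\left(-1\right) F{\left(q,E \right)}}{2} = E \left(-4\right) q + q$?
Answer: $-63$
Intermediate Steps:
$F{\left(q,E \right)} = - 2 q + 8 E q$ ($F{\left(q,E \right)} = - 2 \left(E \left(-4\right) q + q\right) = - 2 \left(- 4 E q + q\right) = - 2 \left(q - 4 E q\right) = - 2 q + 8 E q$)
$k = - \frac{1}{42} \approx -0.02381$
$m = 21$ ($m = -8 + \frac{3 - 2 \cdot 2 \left(-1 + 4 \left(-5\right)\right)}{3} = -8 + \frac{3 - 2 \cdot 2 \left(-1 - 20\right)}{3} = -8 + \frac{3 - 2 \cdot 2 \left(-21\right)}{3} = -8 + \frac{3 - -84}{3} = -8 + \frac{3 + 84}{3} = -8 + \frac{1}{3} \cdot 87 = -8 + 29 = 21$)
$D{\left(l \right)} = 6 l^{2}$ ($D{\left(l \right)} = l^{2} \cdot 6 = 6 l^{2}$)
$D{\left(m \right)} k = 6 \cdot 21^{2} \left(- \frac{1}{42}\right) = 6 \cdot 441 \left(- \frac{1}{42}\right) = 2646 \left(- \frac{1}{42}\right) = -63$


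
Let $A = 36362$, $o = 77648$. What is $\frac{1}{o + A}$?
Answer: $\frac{1}{114010} \approx 8.7712 \cdot 10^{-6}$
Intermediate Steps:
$\frac{1}{o + A} = \frac{1}{77648 + 36362} = \frac{1}{114010}$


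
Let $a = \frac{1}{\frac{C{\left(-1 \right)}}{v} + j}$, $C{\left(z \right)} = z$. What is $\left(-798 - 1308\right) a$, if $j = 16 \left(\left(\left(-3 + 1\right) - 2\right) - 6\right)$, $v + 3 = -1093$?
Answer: $\frac{769392}{58453} \approx 13.163$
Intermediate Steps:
$v = -1096$ ($v = -3 - 1093 = -1096$)
$j = -160$ ($j = 16 \left(\left(-2 - 2\right) - 6\right) = 16 \left(-4 - 6\right) = 16 \left(-10\right) = -160$)
$a = - \frac{1096}{175359}$ ($a = \frac{1}{- \frac{1}{-1096} - 160} = \frac{1}{\left(-1\right) \left(- \frac{1}{1096}\right) - 160} = \frac{1}{\frac{1}{1096} - 160} = \frac{1}{- \frac{175359}{1096}} = - \frac{1096}{175359} \approx -0.00625$)
$\left(-798 - 1308\right) a = \left(-798 - 1308\right) \left(- \frac{1096}{175359}\right) = \left(-2106\right) \left(- \frac{1096}{175359}\right) = \frac{769392}{58453}$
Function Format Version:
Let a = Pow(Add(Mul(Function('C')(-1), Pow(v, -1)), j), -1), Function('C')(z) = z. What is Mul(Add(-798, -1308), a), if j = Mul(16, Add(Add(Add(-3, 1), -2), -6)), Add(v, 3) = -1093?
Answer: Rational(769392, 58453) ≈ 13.163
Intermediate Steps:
v = -1096 (v = Add(-3, -1093) = -1096)
j = -160 (j = Mul(16, Add(Add(-2, -2), -6)) = Mul(16, Add(-4, -6)) = Mul(16, -10) = -160)
a = Rational(-1096, 175359) (a = Pow(Add(Mul(-1, Pow(-1096, -1)), -160), -1) = Pow(Add(Mul(-1, Rational(-1, 1096)), -160), -1) = Pow(Add(Rational(1, 1096), -160), -1) = Pow(Rational(-175359, 1096), -1) = Rational(-1096, 175359) ≈ -0.0062500)
Mul(Add(-798, -1308), a) = Mul(Add(-798, -1308), Rational(-1096, 175359)) = Mul(-2106, Rational(-1096, 175359)) = Rational(769392, 58453)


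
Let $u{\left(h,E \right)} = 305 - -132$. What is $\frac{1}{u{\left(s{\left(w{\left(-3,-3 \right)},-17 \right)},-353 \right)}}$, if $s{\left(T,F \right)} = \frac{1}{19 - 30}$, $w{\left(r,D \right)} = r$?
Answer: $\frac{1}{437} \approx 0.0022883$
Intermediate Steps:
$s{\left(T,F \right)} = - \frac{1}{11}$ ($s{\left(T,F \right)} = \frac{1}{-11} = - \frac{1}{11}$)
$u{\left(h,E \right)} = 437$ ($u{\left(h,E \right)} = 305 + 132 = 437$)
$\frac{1}{u{\left(s{\left(w{\left(-3,-3 \right)},-17 \right)},-353 \right)}} = \frac{1}{437}$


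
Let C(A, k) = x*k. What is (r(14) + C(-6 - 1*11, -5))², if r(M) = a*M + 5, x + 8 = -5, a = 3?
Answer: 12544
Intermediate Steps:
x = -13 (x = -8 - 5 = -13)
r(M) = 5 + 3*M (r(M) = 3*M + 5 = 5 + 3*M)
C(A, k) = -13*k
(r(14) + C(-6 - 1*11, -5))² = ((5 + 3*14) - 13*(-5))² = ((5 + 42) + 65)² = (47 + 65)² = 112² = 12544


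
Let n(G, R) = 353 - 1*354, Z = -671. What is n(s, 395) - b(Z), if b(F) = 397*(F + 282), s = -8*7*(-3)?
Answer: 154432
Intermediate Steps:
s = 168 (s = -56*(-3) = 168)
n(G, R) = -1 (n(G, R) = 353 - 354 = -1)
b(F) = 111954 + 397*F (b(F) = 397*(282 + F) = 111954 + 397*F)
n(s, 395) - b(Z) = -1 - (111954 + 397*(-671)) = -1 - (111954 - 266387) = -1 - 1*(-154433) = -1 + 154433 = 154432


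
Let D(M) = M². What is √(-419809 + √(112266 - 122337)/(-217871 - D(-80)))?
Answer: √(-2346148376251641 - 74757*I*√1119)/74757 ≈ 3.4531e-7 - 647.93*I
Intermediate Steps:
√(-419809 + √(112266 - 122337)/(-217871 - D(-80))) = √(-419809 + √(112266 - 122337)/(-217871 - 1*(-80)²)) = √(-419809 + √(-10071)/(-217871 - 1*6400)) = √(-419809 + (3*I*√1119)/(-217871 - 6400)) = √(-419809 + (3*I*√1119)/(-224271)) = √(-419809 + (3*I*√1119)*(-1/224271)) = √(-419809 - I*√1119/74757)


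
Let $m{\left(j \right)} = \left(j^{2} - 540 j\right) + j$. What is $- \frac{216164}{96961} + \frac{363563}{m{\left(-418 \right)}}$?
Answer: $- \frac{51219788221}{38786920986} \approx -1.3205$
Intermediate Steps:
$m{\left(j \right)} = j^{2} - 539 j$
$- \frac{216164}{96961} + \frac{363563}{m{\left(-418 \right)}} = - \frac{216164}{96961} + \frac{363563}{\left(-418\right) \left(-539 - 418\right)} = \left(-216164\right) \frac{1}{96961} + \frac{363563}{\left(-418\right) \left(-957\right)} = - \frac{216164}{96961} + \frac{363563}{400026} = - \frac{51219788221}{38786920986}$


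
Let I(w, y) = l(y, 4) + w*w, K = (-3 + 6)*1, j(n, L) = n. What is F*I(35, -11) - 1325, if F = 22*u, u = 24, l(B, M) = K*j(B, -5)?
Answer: 628051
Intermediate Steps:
K = 3 (K = 3*1 = 3)
l(B, M) = 3*B
I(w, y) = w² + 3*y (I(w, y) = 3*y + w*w = 3*y + w² = w² + 3*y)
F = 528 (F = 22*24 = 528)
F*I(35, -11) - 1325 = 528*(35² + 3*(-11)) - 1325 = 528*(1225 - 33) - 1325 = 528*1192 - 1325 = 629376 - 1325 = 628051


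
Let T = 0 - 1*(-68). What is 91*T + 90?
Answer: 6278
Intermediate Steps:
T = 68 (T = 0 + 68 = 68)
91*T + 90 = 91*68 + 90 = 6188 + 90 = 6278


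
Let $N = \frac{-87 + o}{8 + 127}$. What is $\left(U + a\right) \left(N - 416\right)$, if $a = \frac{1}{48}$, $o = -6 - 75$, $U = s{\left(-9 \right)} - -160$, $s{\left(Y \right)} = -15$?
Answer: $- \frac{16337467}{270} \approx -60509.0$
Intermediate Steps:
$U = 145$ ($U = -15 - -160 = -15 + 160 = 145$)
$o = -81$
$a = \frac{1}{48} \approx 0.020833$
$N = - \frac{56}{45}$ ($N = \frac{-87 - 81}{8 + 127} = - \frac{168}{135} = \left(-168\right) \frac{1}{135} = - \frac{56}{45} \approx -1.2444$)
$\left(U + a\right) \left(N - 416\right) = \left(145 + \frac{1}{48}\right) \left(- \frac{56}{45} - 416\right) = \frac{6961}{48} \left(- \frac{18776}{45}\right) = - \frac{16337467}{270}$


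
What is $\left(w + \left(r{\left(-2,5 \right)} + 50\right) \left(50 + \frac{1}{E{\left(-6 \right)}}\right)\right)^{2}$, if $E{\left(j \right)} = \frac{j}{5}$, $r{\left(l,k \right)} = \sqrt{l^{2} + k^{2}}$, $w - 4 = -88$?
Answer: $\frac{22830249}{4} + \frac{2101285 \sqrt{29}}{9} \approx 6.9649 \cdot 10^{6}$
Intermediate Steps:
$w = -84$ ($w = 4 - 88 = -84$)
$r{\left(l,k \right)} = \sqrt{k^{2} + l^{2}}$
$E{\left(j \right)} = \frac{j}{5}$ ($E{\left(j \right)} = j \frac{1}{5} = \frac{j}{5}$)
$\left(w + \left(r{\left(-2,5 \right)} + 50\right) \left(50 + \frac{1}{E{\left(-6 \right)}}\right)\right)^{2} = \left(-84 + \left(\sqrt{5^{2} + \left(-2\right)^{2}} + 50\right) \left(50 + \frac{1}{\frac{1}{5} \left(-6\right)}\right)\right)^{2} = \left(-84 + \left(\sqrt{25 + 4} + 50\right) \left(50 + \frac{1}{- \frac{6}{5}}\right)\right)^{2} = \left(-84 + \left(\sqrt{29} + 50\right) \left(50 - \frac{5}{6}\right)\right)^{2} = \left(-84 + \left(50 + \sqrt{29}\right) \frac{295}{6}\right)^{2} = \left(-84 + \left(\frac{7375}{3} + \frac{295 \sqrt{29}}{6}\right)\right)^{2} = \left(\frac{7123}{3} + \frac{295 \sqrt{29}}{6}\right)^{2}$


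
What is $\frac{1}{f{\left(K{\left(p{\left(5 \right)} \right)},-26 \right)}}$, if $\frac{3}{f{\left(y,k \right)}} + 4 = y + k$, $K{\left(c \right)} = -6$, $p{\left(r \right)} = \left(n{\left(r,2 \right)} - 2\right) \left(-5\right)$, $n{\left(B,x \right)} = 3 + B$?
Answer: $-12$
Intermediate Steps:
$p{\left(r \right)} = -5 - 5 r$ ($p{\left(r \right)} = \left(\left(3 + r\right) - 2\right) \left(-5\right) = \left(1 + r\right) \left(-5\right) = -5 - 5 r$)
$f{\left(y,k \right)} = \frac{3}{-4 + k + y}$ ($f{\left(y,k \right)} = \frac{3}{-4 + \left(y + k\right)} = \frac{3}{-4 + \left(k + y\right)} = \frac{3}{-4 + k + y}$)
$\frac{1}{f{\left(K{\left(p{\left(5 \right)} \right)},-26 \right)}} = \frac{1}{3 \frac{1}{-4 - 26 - 6}} = \frac{1}{3 \frac{1}{-36}} = \frac{1}{3 \left(- \frac{1}{36}\right)} = \frac{1}{- \frac{1}{12}} = -12$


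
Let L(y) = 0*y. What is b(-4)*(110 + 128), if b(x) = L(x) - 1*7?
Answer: -1666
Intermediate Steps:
L(y) = 0
b(x) = -7 (b(x) = 0 - 1*7 = 0 - 7 = -7)
b(-4)*(110 + 128) = -7*(110 + 128) = -7*238 = -1666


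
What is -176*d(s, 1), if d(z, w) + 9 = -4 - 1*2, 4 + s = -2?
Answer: 2640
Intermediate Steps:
s = -6 (s = -4 - 2 = -6)
d(z, w) = -15 (d(z, w) = -9 + (-4 - 1*2) = -9 + (-4 - 2) = -9 - 6 = -15)
-176*d(s, 1) = -176*(-15) = 2640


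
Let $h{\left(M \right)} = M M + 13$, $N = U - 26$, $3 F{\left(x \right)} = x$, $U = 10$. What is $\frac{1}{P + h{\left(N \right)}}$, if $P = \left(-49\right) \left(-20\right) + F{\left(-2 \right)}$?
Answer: $\frac{3}{3745} \approx 0.00080107$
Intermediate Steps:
$F{\left(x \right)} = \frac{x}{3}$
$N = -16$ ($N = 10 - 26 = -16$)
$h{\left(M \right)} = 13 + M^{2}$ ($h{\left(M \right)} = M^{2} + 13 = 13 + M^{2}$)
$P = \frac{2938}{3}$ ($P = \left(-49\right) \left(-20\right) + \frac{1}{3} \left(-2\right) = 980 - \frac{2}{3} = \frac{2938}{3} \approx 979.33$)
$\frac{1}{P + h{\left(N \right)}} = \frac{1}{\frac{2938}{3} + \left(13 + \left(-16\right)^{2}\right)} = \frac{1}{\frac{2938}{3} + \left(13 + 256\right)} = \frac{1}{\frac{2938}{3} + 269} = \frac{1}{\frac{3745}{3}} = \frac{3}{3745}$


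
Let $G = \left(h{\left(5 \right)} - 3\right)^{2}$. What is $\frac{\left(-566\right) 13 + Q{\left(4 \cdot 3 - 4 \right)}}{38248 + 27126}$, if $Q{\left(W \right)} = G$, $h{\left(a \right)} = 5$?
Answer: $- \frac{3677}{32687} \approx -0.11249$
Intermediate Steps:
$G = 4$ ($G = \left(5 - 3\right)^{2} = 2^{2} = 4$)
$Q{\left(W \right)} = 4$
$\frac{\left(-566\right) 13 + Q{\left(4 \cdot 3 - 4 \right)}}{38248 + 27126} = \frac{\left(-566\right) 13 + 4}{38248 + 27126} = \frac{-7358 + 4}{65374} = \left(-7354\right) \frac{1}{65374} = - \frac{3677}{32687}$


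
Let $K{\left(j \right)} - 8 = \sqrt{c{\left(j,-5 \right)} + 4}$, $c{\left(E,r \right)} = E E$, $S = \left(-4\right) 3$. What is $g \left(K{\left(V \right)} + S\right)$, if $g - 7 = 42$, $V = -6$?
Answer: $-196 + 98 \sqrt{10} \approx 113.9$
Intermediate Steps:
$g = 49$ ($g = 7 + 42 = 49$)
$S = -12$
$c{\left(E,r \right)} = E^{2}$
$K{\left(j \right)} = 8 + \sqrt{4 + j^{2}}$ ($K{\left(j \right)} = 8 + \sqrt{j^{2} + 4} = 8 + \sqrt{4 + j^{2}}$)
$g \left(K{\left(V \right)} + S\right) = 49 \left(\left(8 + \sqrt{4 + \left(-6\right)^{2}}\right) - 12\right) = 49 \left(\left(8 + \sqrt{4 + 36}\right) - 12\right) = 49 \left(\left(8 + \sqrt{40}\right) - 12\right) = 49 \left(\left(8 + 2 \sqrt{10}\right) - 12\right) = 49 \left(-4 + 2 \sqrt{10}\right) = -196 + 98 \sqrt{10}$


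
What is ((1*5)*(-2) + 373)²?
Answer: 131769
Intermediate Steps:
((1*5)*(-2) + 373)² = (5*(-2) + 373)² = (-10 + 373)² = 363² = 131769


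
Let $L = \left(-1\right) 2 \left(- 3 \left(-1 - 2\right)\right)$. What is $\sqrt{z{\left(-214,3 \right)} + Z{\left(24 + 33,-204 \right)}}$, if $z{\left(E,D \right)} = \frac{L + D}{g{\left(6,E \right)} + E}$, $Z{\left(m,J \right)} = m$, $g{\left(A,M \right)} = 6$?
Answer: $\frac{3 \sqrt{17147}}{52} \approx 7.5546$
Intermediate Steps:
$L = -18$ ($L = - 2 \left(\left(-3\right) \left(-3\right)\right) = \left(-2\right) 9 = -18$)
$z{\left(E,D \right)} = \frac{-18 + D}{6 + E}$
$\sqrt{z{\left(-214,3 \right)} + Z{\left(24 + 33,-204 \right)}} = \sqrt{\frac{-18 + 3}{6 - 214} + \left(24 + 33\right)} = \sqrt{\frac{1}{-208} \left(-15\right) + 57} = \sqrt{\left(- \frac{1}{208}\right) \left(-15\right) + 57} = \sqrt{\frac{15}{208} + 57} = \sqrt{\frac{11871}{208}} = \frac{3 \sqrt{17147}}{52}$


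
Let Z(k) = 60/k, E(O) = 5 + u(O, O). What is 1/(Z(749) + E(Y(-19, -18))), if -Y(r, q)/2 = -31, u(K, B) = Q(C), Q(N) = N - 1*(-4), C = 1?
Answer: 749/7550 ≈ 0.099205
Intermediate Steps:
Q(N) = 4 + N (Q(N) = N + 4 = 4 + N)
u(K, B) = 5 (u(K, B) = 4 + 1 = 5)
Y(r, q) = 62 (Y(r, q) = -2*(-31) = 62)
E(O) = 10 (E(O) = 5 + 5 = 10)
1/(Z(749) + E(Y(-19, -18))) = 1/(60/749 + 10) = 1/(7550/749) = 749/7550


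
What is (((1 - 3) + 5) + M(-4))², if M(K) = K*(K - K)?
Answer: 9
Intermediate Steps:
M(K) = 0 (M(K) = K*0 = 0)
(((1 - 3) + 5) + M(-4))² = (((1 - 3) + 5) + 0)² = ((-2 + 5) + 0)² = (3 + 0)² = 3² = 9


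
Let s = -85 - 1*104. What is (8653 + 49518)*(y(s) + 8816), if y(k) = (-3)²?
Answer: 513359075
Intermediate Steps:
s = -189 (s = -85 - 104 = -189)
y(k) = 9
(8653 + 49518)*(y(s) + 8816) = (8653 + 49518)*(9 + 8816) = 58171*8825 = 513359075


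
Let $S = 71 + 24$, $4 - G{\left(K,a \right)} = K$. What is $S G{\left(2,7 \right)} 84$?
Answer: $15960$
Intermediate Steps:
$G{\left(K,a \right)} = 4 - K$
$S = 95$
$S G{\left(2,7 \right)} 84 = 95 \left(4 - 2\right) 84 = 95 \cdot 2 \cdot 84 = 190 \cdot 84 = 15960$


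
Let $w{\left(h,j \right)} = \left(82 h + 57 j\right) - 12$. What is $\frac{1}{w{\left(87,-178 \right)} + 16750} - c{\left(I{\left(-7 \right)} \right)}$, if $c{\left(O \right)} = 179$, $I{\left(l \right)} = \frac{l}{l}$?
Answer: $- \frac{2456953}{13726} \approx -179.0$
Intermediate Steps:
$I{\left(l \right)} = 1$
$w{\left(h,j \right)} = -12 + 57 j + 82 h$ ($w{\left(h,j \right)} = \left(57 j + 82 h\right) - 12 = -12 + 57 j + 82 h$)
$\frac{1}{w{\left(87,-178 \right)} + 16750} - c{\left(I{\left(-7 \right)} \right)} = \frac{1}{\left(-12 + 57 \left(-178\right) + 82 \cdot 87\right) + 16750} - 179 = \frac{1}{\left(-12 - 10146 + 7134\right) + 16750} - 179 = \frac{1}{-3024 + 16750} - 179 = \frac{1}{13726} - 179 = - \frac{2456953}{13726}$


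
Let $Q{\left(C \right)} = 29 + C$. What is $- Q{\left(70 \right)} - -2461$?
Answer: $2362$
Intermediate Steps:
$- Q{\left(70 \right)} - -2461 = - (29 + 70) - -2461 = \left(-1\right) 99 + 2461 = -99 + 2461 = 2362$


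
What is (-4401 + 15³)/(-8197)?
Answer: 1026/8197 ≈ 0.12517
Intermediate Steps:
(-4401 + 15³)/(-8197) = (-4401 + 3375)*(-1/8197) = -1026*(-1/8197) = 1026/8197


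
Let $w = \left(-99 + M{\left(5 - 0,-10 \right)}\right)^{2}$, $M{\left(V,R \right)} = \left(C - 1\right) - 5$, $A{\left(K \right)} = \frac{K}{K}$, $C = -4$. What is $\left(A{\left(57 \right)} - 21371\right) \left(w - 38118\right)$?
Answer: $560684690$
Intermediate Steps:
$A{\left(K \right)} = 1$
$M{\left(V,R \right)} = -10$ ($M{\left(V,R \right)} = \left(-4 - 1\right) - 5 = -5 - 5 = -10$)
$w = 11881$ ($w = \left(-99 - 10\right)^{2} = \left(-109\right)^{2} = 11881$)
$\left(A{\left(57 \right)} - 21371\right) \left(w - 38118\right) = \left(1 - 21371\right) \left(11881 - 38118\right) = - 21370 \left(11881 - 38118\right) = \left(-21370\right) \left(-26237\right) = 560684690$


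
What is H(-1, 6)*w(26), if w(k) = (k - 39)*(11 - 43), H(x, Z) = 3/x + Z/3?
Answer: -416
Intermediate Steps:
H(x, Z) = 3/x + Z/3 (H(x, Z) = 3/x + Z*(⅓) = 3/x + Z/3)
w(k) = 1248 - 32*k (w(k) = (-39 + k)*(-32) = 1248 - 32*k)
H(-1, 6)*w(26) = (3/(-1) + (⅓)*6)*(1248 - 32*26) = (3*(-1) + 2)*(1248 - 832) = (-3 + 2)*416 = -1*416 = -416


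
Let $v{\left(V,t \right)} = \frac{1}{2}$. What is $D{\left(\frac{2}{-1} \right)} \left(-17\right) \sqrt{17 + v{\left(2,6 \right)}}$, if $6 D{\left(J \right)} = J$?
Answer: $\frac{17 \sqrt{70}}{6} \approx 23.705$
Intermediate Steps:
$D{\left(J \right)} = \frac{J}{6}$
$v{\left(V,t \right)} = \frac{1}{2}$
$D{\left(\frac{2}{-1} \right)} \left(-17\right) \sqrt{17 + v{\left(2,6 \right)}} = \frac{2 \frac{1}{-1}}{6} \left(-17\right) \sqrt{17 + \frac{1}{2}} = \frac{2 \left(-1\right)}{6} \left(-17\right) \sqrt{\frac{35}{2}} = \frac{1}{6} \left(-2\right) \left(-17\right) \frac{\sqrt{70}}{2} = \left(- \frac{1}{3}\right) \left(-17\right) \frac{\sqrt{70}}{2} = \frac{17 \frac{\sqrt{70}}{2}}{3} = \frac{17 \sqrt{70}}{6}$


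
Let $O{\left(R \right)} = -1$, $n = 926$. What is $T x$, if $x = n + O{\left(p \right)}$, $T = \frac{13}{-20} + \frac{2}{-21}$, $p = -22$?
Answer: $- \frac{57905}{84} \approx -689.35$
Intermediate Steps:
$T = - \frac{313}{420}$ ($T = 13 \left(- \frac{1}{20}\right) + 2 \left(- \frac{1}{21}\right) = - \frac{13}{20} - \frac{2}{21} = - \frac{313}{420} \approx -0.74524$)
$x = 925$ ($x = 926 - 1 = 925$)
$T x = \left(- \frac{313}{420}\right) 925 = - \frac{57905}{84}$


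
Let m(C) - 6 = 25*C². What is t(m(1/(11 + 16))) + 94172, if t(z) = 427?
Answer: 94599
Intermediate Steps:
m(C) = 6 + 25*C²
t(m(1/(11 + 16))) + 94172 = 427 + 94172 = 94599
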